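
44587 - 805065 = -760478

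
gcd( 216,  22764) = 12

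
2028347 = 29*69943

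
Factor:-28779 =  - 3^1*53^1*181^1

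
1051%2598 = 1051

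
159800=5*31960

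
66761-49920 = 16841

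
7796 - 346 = 7450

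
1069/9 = 1069/9=118.78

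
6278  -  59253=  -  52975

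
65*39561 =2571465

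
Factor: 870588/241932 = 72549/20161 = 3^3 * 2687^1*20161^( - 1)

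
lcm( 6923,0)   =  0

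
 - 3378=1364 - 4742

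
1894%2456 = 1894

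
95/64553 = 95/64553 = 0.00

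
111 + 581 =692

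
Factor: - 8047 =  - 13^1*619^1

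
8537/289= 8537/289=29.54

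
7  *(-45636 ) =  - 319452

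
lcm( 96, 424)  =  5088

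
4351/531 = 4351/531 = 8.19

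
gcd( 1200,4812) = 12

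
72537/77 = 72537/77 = 942.04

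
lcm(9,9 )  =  9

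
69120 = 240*288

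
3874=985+2889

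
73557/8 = 73557/8=9194.62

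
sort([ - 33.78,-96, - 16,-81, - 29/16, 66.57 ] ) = [ - 96, - 81,-33.78, - 16, - 29/16, 66.57 ] 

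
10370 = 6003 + 4367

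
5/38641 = 5/38641 = 0.00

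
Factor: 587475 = 3^2*5^2*7^1*373^1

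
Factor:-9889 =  - 11^1 *29^1*31^1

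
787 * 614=483218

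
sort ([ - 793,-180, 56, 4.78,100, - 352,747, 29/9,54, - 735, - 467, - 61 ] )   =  [ - 793, - 735, - 467,-352, - 180, - 61,  29/9, 4.78, 54, 56, 100, 747]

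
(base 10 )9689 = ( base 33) 8TK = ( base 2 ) 10010111011001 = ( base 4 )2113121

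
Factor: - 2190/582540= - 2^ ( - 1)*7^(-1 )*19^( - 1)=- 1/266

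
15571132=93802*166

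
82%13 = 4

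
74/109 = 74/109 = 0.68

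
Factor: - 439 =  - 439^1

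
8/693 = 8/693=0.01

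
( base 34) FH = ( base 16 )20f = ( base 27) je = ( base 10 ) 527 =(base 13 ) 317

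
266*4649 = 1236634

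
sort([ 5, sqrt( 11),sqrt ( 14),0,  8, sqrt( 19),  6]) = [0,sqrt(11), sqrt( 14 ),sqrt(19 ), 5,  6, 8] 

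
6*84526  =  507156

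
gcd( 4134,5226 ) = 78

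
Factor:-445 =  - 5^1 * 89^1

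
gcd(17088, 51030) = 6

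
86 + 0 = 86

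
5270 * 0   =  0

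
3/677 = 3/677 = 0.00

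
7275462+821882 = 8097344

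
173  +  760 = 933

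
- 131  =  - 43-88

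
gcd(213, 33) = 3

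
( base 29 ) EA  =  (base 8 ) 640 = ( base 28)eo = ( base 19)12H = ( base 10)416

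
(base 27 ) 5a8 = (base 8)7523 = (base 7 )14303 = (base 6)30055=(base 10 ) 3923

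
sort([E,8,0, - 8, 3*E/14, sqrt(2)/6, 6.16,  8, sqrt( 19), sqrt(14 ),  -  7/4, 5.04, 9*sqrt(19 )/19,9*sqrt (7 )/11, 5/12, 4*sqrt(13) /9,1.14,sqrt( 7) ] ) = [- 8, -7/4,0, sqrt (2 ) /6, 5/12,3*E/14, 1.14, 4*sqrt(13 )/9, 9 *sqrt ( 19 )/19,9*sqrt(7)/11,sqrt( 7 ), E,  sqrt ( 14),sqrt( 19 ),5.04, 6.16,8 , 8] 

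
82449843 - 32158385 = 50291458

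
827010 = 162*5105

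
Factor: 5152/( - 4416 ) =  - 7/6  =  - 2^( - 1)*3^( - 1 )*7^1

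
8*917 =7336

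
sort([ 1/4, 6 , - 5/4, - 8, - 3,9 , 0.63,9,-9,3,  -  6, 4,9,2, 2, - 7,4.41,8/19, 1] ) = [ - 9, - 8, - 7,- 6, - 3 , - 5/4, 1/4,8/19,  0.63,1,  2,  2,3, 4, 4.41,6,9,9,9] 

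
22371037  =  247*90571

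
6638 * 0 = 0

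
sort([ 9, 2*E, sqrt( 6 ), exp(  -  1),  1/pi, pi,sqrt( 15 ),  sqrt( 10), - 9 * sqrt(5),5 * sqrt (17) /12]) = [ - 9*sqrt( 5), 1/pi, exp(-1 ),  5*sqrt( 17) /12, sqrt (6 ),pi,sqrt( 10 ), sqrt( 15), 2*E , 9 ] 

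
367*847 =310849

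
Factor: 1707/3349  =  3^1*17^( - 1)*197^( - 1) * 569^1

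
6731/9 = 6731/9= 747.89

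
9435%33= 30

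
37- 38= -1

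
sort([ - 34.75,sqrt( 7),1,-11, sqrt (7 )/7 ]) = [ - 34.75, - 11,  sqrt( 7)/7,  1, sqrt( 7 )]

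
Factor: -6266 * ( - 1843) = 2^1 * 13^1 * 19^1 *97^1 * 241^1 = 11548238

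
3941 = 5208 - 1267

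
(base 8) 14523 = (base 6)50003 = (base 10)6483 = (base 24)b63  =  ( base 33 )5vf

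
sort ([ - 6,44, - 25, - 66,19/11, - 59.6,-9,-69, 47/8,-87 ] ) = [ - 87, - 69, - 66, - 59.6, - 25, - 9, - 6,19/11,47/8, 44] 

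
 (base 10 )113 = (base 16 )71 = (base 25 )4D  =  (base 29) 3Q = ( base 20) 5D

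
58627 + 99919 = 158546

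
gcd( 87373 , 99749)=13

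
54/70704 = 3/3928 = 0.00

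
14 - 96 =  - 82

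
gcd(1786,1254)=38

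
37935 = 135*281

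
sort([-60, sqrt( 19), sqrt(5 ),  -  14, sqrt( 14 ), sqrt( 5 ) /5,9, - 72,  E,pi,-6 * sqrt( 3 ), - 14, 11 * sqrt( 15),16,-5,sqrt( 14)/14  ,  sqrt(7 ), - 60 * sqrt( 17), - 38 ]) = [ - 60 * sqrt( 17 ), - 72, - 60, - 38,-14, - 14, - 6*sqrt (3 ),  -  5,sqrt( 14)/14, sqrt( 5 )/5, sqrt( 5 ), sqrt( 7 ), E,pi, sqrt(14), sqrt( 19 ), 9,16, 11*sqrt(15 )]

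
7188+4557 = 11745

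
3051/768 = 1017/256= 3.97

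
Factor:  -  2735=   -  5^1*547^1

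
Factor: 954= 2^1*3^2*53^1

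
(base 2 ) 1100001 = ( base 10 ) 97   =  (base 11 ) 89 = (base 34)2t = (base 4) 1201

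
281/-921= - 281/921  =  - 0.31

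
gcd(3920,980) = 980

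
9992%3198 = 398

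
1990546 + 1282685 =3273231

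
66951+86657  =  153608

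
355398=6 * 59233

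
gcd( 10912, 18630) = 2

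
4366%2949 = 1417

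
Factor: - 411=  - 3^1*137^1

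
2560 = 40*64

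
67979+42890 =110869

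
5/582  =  5/582 = 0.01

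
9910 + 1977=11887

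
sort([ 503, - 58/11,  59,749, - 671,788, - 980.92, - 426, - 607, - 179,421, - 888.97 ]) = [ - 980.92, - 888.97, - 671, - 607, - 426, -179, - 58/11,59,421,503,749, 788] 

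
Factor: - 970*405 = -392850 = - 2^1*3^4*5^2*97^1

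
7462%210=112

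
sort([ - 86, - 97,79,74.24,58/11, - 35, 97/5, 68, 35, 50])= [ - 97,  -  86, -35, 58/11, 97/5,35,50,68, 74.24, 79] 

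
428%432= 428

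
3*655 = 1965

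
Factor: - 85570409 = - 47^1 * 1820647^1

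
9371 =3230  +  6141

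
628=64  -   - 564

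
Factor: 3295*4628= 2^2*5^1*13^1* 89^1*659^1 = 15249260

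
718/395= 1 + 323/395 = 1.82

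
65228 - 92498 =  - 27270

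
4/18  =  2/9 = 0.22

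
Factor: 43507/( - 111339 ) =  - 313/801 = -3^( - 2) *89^( - 1 )*  313^1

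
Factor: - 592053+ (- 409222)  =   - 1001275 = - 5^2*11^2*331^1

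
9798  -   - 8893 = 18691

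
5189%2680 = 2509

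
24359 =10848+13511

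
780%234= 78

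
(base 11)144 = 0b10101001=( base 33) 54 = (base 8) 251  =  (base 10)169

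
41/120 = 41/120=0.34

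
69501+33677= 103178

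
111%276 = 111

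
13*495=6435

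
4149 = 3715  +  434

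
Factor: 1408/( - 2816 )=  - 2^( - 1 ) = - 1/2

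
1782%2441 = 1782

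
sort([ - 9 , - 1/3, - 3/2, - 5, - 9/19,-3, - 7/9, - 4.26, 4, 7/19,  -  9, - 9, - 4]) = [  -  9, - 9, - 9,-5, - 4.26, - 4, - 3,- 3/2, - 7/9,- 9/19, - 1/3, 7/19 , 4 ]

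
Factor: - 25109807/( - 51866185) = 5^( - 1)*7^(-1) * 43^1*293^1*1993^1 * 1481891^(  -  1)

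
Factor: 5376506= 2^1*19^1*151^1*937^1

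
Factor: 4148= 2^2*17^1*61^1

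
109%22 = 21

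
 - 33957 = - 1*33957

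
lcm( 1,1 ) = 1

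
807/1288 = 807/1288 = 0.63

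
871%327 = 217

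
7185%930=675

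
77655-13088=64567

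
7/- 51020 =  - 1 + 51013/51020  =  - 0.00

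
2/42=1/21 = 0.05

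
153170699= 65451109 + 87719590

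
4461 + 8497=12958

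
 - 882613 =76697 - 959310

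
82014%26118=3660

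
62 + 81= 143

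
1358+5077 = 6435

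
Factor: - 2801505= -3^1*5^1*7^1*26681^1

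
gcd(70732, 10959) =1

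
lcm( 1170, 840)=32760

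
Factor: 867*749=649383 = 3^1 * 7^1 *17^2*107^1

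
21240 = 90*236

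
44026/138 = 319 +2/69= 319.03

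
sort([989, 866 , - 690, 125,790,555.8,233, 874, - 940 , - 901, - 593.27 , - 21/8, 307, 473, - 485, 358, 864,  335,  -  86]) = [ - 940, - 901, - 690, - 593.27, - 485, - 86, - 21/8,125, 233,  307, 335, 358, 473,555.8,  790,864, 866, 874,989 ]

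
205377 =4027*51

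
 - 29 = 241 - 270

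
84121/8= 10515+1/8=10515.12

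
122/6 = 61/3 = 20.33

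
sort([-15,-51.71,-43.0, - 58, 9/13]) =[ - 58,-51.71,  -  43.0, - 15, 9/13]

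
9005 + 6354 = 15359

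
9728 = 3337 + 6391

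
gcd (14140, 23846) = 2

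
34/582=17/291 = 0.06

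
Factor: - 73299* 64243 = -4708947657=   -  3^1*17^1*53^1*461^1* 3779^1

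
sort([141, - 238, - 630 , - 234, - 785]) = [ -785,- 630, - 238, - 234, 141 ] 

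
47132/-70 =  - 23566/35 = - 673.31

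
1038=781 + 257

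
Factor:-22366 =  - 2^1*53^1*211^1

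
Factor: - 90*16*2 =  - 2^6*3^2*5^1 = - 2880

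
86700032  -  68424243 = 18275789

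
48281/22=48281/22 = 2194.59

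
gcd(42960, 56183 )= 1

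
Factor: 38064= 2^4*3^1*13^1* 61^1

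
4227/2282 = 1 + 1945/2282 = 1.85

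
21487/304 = 70 +207/304 = 70.68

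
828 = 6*138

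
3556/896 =3 + 31/32 = 3.97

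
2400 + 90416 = 92816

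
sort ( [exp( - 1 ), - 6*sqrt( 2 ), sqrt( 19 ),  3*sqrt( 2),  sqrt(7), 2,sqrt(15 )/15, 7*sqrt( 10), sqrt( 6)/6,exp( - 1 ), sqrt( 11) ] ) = [ - 6*sqrt( 2 ),sqrt( 15)/15, exp( - 1) , exp( - 1),sqrt(6) /6, 2,sqrt(7),  sqrt( 11),3*sqrt (2), sqrt( 19),  7*sqrt( 10) ] 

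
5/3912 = 5/3912  =  0.00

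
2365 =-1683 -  - 4048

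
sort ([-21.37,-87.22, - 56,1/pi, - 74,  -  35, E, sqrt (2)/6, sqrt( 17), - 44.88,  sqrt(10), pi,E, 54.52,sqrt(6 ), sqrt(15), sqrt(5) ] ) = [- 87.22,-74, - 56, - 44.88,  -  35,-21.37, sqrt(2) /6,1/pi, sqrt(5),sqrt( 6 ),  E, E,pi, sqrt( 10 ), sqrt(15),sqrt( 17),54.52 ] 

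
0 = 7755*0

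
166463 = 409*407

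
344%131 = 82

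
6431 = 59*109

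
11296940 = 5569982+5726958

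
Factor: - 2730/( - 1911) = 10/7 = 2^1*5^1*7^(- 1)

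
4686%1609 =1468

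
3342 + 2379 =5721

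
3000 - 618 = 2382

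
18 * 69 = 1242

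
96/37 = 2 + 22/37  =  2.59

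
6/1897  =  6/1897 = 0.00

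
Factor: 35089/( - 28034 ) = -2^( - 1 ) * 107^( - 1)*131^( - 1 )*35089^1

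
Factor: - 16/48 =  - 1/3 = - 3^( - 1 )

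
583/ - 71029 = - 583/71029 = - 0.01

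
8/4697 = 8/4697= 0.00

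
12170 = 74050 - 61880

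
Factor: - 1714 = - 2^1 * 857^1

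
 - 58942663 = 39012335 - 97954998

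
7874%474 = 290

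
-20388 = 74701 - 95089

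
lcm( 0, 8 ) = 0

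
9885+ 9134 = 19019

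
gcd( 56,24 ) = 8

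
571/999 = 571/999 = 0.57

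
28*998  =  27944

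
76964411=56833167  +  20131244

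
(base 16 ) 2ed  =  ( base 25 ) 14o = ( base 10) 749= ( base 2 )1011101101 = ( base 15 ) 34e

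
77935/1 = 77935 = 77935.00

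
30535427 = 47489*643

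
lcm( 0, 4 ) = 0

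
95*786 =74670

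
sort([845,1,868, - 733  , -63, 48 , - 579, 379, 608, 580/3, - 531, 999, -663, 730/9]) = [ - 733, - 663, - 579, - 531, - 63, 1,48,730/9, 580/3, 379,  608, 845, 868,999 ] 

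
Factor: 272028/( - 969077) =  - 2^2*3^1*397^(- 1)*2441^(-1)*22669^1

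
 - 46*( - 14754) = 678684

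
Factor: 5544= 2^3*3^2*7^1*11^1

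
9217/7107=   9217/7107 = 1.30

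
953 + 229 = 1182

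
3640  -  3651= - 11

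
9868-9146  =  722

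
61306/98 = 4379/7 = 625.57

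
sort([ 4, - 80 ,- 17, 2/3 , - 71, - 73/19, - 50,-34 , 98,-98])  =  [-98, - 80,  -  71,- 50  , - 34, -17, - 73/19,2/3, 4, 98]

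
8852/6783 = 8852/6783 = 1.31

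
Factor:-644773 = -797^1*809^1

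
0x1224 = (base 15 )1599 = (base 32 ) 4H4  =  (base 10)4644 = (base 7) 16353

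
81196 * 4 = 324784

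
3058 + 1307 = 4365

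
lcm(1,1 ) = 1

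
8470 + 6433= 14903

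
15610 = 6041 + 9569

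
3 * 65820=197460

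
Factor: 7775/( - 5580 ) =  - 2^ ( - 2)*3^(-2)*5^1 *31^( - 1)*311^1  =  - 1555/1116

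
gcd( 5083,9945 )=221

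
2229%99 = 51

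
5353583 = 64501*83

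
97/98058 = 97/98058 = 0.00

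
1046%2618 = 1046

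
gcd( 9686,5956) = 2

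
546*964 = 526344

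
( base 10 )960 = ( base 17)358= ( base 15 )440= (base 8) 1700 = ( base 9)1276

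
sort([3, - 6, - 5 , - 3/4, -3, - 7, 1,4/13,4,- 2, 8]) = [ - 7, - 6,-5, - 3, - 2, - 3/4,  4/13,  1,  3,4, 8]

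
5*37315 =186575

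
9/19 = 9/19  =  0.47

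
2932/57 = 51 + 25/57  =  51.44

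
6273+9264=15537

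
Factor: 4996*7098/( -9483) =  - 11820536/3161 = -2^3 * 7^1*13^2*29^( - 1 )*109^( - 1)*1249^1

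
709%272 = 165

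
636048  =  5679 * 112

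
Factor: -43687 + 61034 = 17347 =11^1*19^1*83^1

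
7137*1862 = 13289094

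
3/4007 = 3/4007 = 0.00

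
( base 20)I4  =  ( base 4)11230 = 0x16c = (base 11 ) 301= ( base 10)364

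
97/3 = 97/3  =  32.33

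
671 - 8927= - 8256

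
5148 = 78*66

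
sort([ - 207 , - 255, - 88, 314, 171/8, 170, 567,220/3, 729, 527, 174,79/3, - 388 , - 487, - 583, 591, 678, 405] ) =[ - 583,  -  487, - 388, - 255,-207, - 88, 171/8,79/3,220/3 , 170,174, 314,405,527, 567, 591, 678, 729] 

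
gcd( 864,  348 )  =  12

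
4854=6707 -1853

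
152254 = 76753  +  75501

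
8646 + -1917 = 6729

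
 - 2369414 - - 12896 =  - 2356518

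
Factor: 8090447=19^1*425813^1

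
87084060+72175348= 159259408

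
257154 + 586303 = 843457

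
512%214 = 84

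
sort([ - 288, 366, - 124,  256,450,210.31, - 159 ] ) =[ - 288 ,  -  159, - 124,210.31,256,366  ,  450 ]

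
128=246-118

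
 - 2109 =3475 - 5584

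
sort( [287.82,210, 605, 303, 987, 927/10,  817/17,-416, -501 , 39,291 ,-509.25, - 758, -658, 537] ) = [ - 758, - 658, - 509.25,-501, - 416,39, 817/17, 927/10, 210,287.82,291, 303, 537,605, 987]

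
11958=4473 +7485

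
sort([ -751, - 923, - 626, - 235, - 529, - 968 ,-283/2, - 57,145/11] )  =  [-968, - 923 , - 751,-626, - 529, - 235, - 283/2, - 57, 145/11]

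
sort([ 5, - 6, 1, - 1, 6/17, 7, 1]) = [ -6,-1,  6/17, 1,1, 5, 7] 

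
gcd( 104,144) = 8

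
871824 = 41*21264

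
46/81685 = 46/81685=0.00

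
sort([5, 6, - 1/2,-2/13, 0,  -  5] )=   [ - 5, - 1/2, -2/13,0,5,6 ]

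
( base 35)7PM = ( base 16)2500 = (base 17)1FD3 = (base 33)8N1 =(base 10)9472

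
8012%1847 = 624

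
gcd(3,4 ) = 1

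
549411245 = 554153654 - 4742409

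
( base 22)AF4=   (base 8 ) 12066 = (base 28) 6GM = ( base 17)10f6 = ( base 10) 5174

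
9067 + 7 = 9074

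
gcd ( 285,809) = 1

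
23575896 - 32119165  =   - 8543269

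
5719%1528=1135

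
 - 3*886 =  - 2658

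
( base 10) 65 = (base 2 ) 1000001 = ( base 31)23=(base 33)1W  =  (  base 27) 2b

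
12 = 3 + 9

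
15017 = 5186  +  9831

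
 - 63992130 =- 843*75910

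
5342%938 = 652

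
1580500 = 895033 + 685467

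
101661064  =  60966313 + 40694751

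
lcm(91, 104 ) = 728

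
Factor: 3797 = 3797^1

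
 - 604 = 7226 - 7830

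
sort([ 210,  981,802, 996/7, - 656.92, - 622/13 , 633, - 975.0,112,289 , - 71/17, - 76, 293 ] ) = [ - 975.0, -656.92 , - 76, - 622/13, - 71/17,  112, 996/7, 210,  289,293,  633,  802,981] 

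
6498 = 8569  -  2071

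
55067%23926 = 7215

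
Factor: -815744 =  - 2^7*6373^1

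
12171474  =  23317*522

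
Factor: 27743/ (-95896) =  - 2^(-3)*11987^(- 1)*27743^1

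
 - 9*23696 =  - 213264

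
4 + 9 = 13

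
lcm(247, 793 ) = 15067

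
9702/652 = 14+287/326 =14.88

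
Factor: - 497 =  - 7^1*71^1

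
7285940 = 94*77510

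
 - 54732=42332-97064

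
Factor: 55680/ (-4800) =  - 58/5 = - 2^1 * 5^( - 1)*29^1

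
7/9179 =7/9179=0.00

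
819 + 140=959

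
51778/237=218 + 112/237 =218.47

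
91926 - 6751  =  85175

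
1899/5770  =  1899/5770 = 0.33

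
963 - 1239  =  -276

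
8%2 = 0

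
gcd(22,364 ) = 2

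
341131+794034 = 1135165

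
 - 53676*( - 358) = 19216008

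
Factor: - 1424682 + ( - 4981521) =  - 6406203=-  3^1*2135401^1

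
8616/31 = 8616/31 = 277.94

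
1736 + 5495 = 7231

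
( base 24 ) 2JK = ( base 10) 1628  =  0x65c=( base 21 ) 3eb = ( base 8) 3134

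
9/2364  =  3/788 = 0.00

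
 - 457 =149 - 606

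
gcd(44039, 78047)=1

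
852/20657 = 852/20657 = 0.04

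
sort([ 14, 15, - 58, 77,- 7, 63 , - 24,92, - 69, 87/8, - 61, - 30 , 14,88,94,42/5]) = [ - 69, - 61, - 58,-30, - 24, - 7,42/5,87/8,14 , 14 , 15,63,77 , 88,92,94]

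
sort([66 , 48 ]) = [ 48, 66 ] 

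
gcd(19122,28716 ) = 6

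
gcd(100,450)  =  50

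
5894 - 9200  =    -  3306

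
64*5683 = 363712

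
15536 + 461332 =476868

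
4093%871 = 609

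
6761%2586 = 1589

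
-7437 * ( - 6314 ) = 46957218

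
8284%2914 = 2456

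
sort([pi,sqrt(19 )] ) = [ pi, sqrt(19)] 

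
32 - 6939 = -6907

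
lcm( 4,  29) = 116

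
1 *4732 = 4732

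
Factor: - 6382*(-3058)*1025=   20004059900= 2^2*  5^2 *11^1 * 41^1*139^1*3191^1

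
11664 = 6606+5058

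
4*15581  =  62324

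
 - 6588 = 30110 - 36698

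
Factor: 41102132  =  2^2 * 233^1*44101^1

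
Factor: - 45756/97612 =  - 3^2 *23^( - 1)*31^1*41^1*1061^( - 1 )  =  - 11439/24403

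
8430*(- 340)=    - 2866200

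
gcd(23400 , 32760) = 4680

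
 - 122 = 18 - 140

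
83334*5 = 416670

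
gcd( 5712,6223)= 7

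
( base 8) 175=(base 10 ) 125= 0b1111101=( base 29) 49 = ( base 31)41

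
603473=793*761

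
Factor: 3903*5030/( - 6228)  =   - 3272015/1038=- 2^( - 1 )  *3^( - 1 )*5^1*173^( - 1)*503^1 * 1301^1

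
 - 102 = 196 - 298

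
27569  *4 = 110276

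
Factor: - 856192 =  -2^7 * 6689^1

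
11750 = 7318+4432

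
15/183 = 5/61 = 0.08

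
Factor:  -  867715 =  -5^1 * 173543^1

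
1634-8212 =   -  6578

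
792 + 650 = 1442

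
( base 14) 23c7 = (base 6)44535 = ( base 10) 6251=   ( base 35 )53L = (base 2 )1100001101011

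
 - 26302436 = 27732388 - 54034824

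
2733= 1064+1669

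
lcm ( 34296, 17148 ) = 34296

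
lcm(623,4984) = 4984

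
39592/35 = 1131 + 1/5 = 1131.20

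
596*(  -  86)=  -  51256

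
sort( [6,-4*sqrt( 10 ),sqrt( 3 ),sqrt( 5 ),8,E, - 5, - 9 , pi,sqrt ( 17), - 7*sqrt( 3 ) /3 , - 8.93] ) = [ - 4 * sqrt( 10 ), - 9, - 8.93, - 5, - 7*sqrt( 3 ) /3,sqrt(3), sqrt( 5 ),  E,pi,sqrt(17 ), 6, 8]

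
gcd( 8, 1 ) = 1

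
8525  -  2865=5660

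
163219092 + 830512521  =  993731613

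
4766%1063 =514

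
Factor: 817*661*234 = 2^1*3^2*13^1*19^1*43^1 * 661^1 = 126368658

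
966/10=96 + 3/5  =  96.60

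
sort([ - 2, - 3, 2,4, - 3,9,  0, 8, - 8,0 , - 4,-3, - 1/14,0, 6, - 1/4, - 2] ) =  [ - 8,-4, - 3, - 3, - 3, - 2, - 2, - 1/4, - 1/14, 0,0,0, 2 , 4,  6, 8,9] 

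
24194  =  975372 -951178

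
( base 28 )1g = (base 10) 44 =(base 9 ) 48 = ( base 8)54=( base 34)1A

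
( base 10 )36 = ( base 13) 2A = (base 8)44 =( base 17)22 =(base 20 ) 1g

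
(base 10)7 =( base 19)7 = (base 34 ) 7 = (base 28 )7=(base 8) 7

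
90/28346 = 45/14173= 0.00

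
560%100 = 60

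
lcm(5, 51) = 255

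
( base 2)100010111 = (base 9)340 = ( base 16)117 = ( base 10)279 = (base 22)CF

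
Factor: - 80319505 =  - 5^1*7^1*2294843^1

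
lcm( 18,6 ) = 18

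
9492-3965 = 5527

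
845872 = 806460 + 39412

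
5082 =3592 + 1490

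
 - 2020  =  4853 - 6873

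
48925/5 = 9785 = 9785.00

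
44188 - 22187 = 22001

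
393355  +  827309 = 1220664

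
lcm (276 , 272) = 18768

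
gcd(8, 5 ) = 1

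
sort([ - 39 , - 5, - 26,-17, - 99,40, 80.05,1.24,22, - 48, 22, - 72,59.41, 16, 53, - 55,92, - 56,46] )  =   [ - 99, - 72,  -  56,  -  55, - 48, - 39,-26, - 17,-5,1.24,16,22,22,40,46,53,59.41,80.05 , 92] 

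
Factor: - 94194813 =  - 3^1 * 29^1*1082699^1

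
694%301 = 92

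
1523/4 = 1523/4 = 380.75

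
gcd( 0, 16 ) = 16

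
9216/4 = 2304=   2304.00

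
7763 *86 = 667618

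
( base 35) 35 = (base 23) 4i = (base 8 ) 156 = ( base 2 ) 1101110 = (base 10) 110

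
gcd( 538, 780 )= 2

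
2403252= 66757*36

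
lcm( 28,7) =28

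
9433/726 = 12 + 721/726 = 12.99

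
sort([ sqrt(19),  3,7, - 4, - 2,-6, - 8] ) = [ - 8, - 6, - 4, - 2, 3, sqrt(19 ), 7]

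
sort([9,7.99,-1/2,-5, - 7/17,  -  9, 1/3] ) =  [-9,-5, -1/2, - 7/17, 1/3,7.99,9]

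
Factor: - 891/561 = - 3^3*17^(  -  1) =- 27/17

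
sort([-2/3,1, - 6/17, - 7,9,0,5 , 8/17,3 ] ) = [-7, - 2/3,-6/17,0, 8/17 , 1 , 3,5,9 ] 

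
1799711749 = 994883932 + 804827817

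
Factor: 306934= 2^1*43^2*83^1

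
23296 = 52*448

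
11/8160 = 11/8160 = 0.00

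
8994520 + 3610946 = 12605466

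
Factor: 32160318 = 2^1*3^1*41^1 * 239^1 * 547^1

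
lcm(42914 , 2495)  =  214570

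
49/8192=49/8192 =0.01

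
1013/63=1013/63 = 16.08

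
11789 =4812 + 6977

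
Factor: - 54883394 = - 2^1*43^1* 638179^1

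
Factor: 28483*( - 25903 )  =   - 737795149 =-7^1*13^1*313^1*25903^1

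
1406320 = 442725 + 963595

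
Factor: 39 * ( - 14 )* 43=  - 23478 =- 2^1*3^1*7^1*13^1*43^1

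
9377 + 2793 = 12170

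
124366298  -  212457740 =-88091442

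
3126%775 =26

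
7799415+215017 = 8014432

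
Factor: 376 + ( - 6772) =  - 2^2*3^1 * 13^1*41^1=-6396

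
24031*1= 24031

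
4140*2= 8280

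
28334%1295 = 1139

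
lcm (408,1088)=3264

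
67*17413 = 1166671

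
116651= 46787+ 69864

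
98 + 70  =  168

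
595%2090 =595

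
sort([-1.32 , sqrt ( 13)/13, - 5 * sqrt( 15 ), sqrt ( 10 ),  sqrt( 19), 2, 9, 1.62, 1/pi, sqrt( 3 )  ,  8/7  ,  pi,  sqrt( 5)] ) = [ - 5*sqrt( 15 ), -1.32, sqrt( 13) /13, 1/pi,  8/7, 1.62, sqrt(3), 2,sqrt ( 5), pi,sqrt( 10),sqrt(  19 ),9 ]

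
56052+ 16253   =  72305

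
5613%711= 636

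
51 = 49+2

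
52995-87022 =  - 34027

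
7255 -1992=5263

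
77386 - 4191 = 73195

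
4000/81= 49+31/81 = 49.38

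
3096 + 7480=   10576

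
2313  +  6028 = 8341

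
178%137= 41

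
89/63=89/63 = 1.41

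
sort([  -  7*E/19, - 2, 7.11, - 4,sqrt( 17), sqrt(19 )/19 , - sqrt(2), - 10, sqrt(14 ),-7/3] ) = [ - 10, - 4 , - 7/3, - 2,- sqrt( 2), - 7*  E/19, sqrt( 19 )/19, sqrt(14) , sqrt ( 17), 7.11 ] 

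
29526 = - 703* ( - 42)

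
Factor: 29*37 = 1073 = 29^1*37^1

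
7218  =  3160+4058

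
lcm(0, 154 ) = 0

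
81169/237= 81169/237 = 342.49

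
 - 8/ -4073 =8/4073  =  0.00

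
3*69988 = 209964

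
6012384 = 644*9336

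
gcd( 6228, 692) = 692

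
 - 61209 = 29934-91143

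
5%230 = 5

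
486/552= 81/92 = 0.88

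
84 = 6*14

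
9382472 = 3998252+5384220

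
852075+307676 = 1159751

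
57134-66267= -9133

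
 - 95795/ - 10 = 9579+ 1/2 = 9579.50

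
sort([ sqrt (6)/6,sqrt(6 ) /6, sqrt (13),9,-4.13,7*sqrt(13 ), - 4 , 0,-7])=[-7 , - 4.13,  -  4, 0, sqrt(6)/6,  sqrt( 6)/6, sqrt( 13 ),  9, 7*sqrt( 13 )]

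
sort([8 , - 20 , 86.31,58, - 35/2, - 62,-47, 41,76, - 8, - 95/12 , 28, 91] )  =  [  -  62, - 47, - 20, - 35/2, - 8, - 95/12, 8,28, 41, 58, 76,86.31, 91 ] 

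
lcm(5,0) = 0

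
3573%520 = 453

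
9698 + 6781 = 16479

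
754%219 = 97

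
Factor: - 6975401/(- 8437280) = 2^ (-5) *5^( - 1) * 52733^(- 1)*6975401^1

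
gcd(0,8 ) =8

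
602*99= 59598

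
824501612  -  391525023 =432976589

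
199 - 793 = -594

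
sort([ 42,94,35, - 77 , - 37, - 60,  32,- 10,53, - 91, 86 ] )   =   [ - 91  , - 77, - 60, - 37, - 10, 32,  35,42,53,86,94 ] 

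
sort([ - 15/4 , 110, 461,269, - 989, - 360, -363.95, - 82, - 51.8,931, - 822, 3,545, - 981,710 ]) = [ - 989, - 981,  -  822, - 363.95,-360,-82,- 51.8 , - 15/4,3,110, 269, 461,545 , 710,  931] 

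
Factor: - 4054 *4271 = -17314634 = - 2^1*2027^1 *4271^1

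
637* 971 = 618527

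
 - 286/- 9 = 286/9 =31.78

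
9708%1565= 318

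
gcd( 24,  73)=1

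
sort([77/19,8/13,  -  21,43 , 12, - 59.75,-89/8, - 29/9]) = [ -59.75, -21, - 89/8,-29/9,  8/13, 77/19,12, 43]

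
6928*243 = 1683504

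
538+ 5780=6318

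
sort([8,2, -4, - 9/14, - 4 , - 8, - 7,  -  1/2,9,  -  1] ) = [ - 8,- 7 , - 4,- 4, - 1, - 9/14, - 1/2 , 2, 8,9]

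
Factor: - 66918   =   - 2^1*3^1 * 19^1*587^1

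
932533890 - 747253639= 185280251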